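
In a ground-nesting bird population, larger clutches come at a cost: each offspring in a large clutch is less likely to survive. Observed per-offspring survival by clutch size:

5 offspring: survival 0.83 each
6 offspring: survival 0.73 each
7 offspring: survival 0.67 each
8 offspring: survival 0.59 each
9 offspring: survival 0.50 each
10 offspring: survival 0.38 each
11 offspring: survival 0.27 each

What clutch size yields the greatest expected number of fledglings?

Expected fledglings = c × s(c):
  c=5: 5 × 0.83 = 4.150
  c=6: 6 × 0.73 = 4.380
  c=7: 7 × 0.67 = 4.690
  c=8: 8 × 0.59 = 4.720
  c=9: 9 × 0.50 = 4.500
  c=10: 10 × 0.38 = 3.800
  c=11: 11 × 0.27 = 2.970
Maximum at c = 8 (4.720 fledglings).

8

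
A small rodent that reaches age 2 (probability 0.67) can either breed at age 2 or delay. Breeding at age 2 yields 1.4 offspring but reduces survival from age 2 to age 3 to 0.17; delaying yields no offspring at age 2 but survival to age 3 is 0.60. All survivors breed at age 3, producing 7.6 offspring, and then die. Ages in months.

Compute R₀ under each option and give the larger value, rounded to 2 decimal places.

3.06

breed at age 2: R₀ = 0.67 × (1.4 + 0.17 × 7.6) = 0.67 × 2.6920 = 1.8036
delay to age 3: R₀ = 0.67 × (0.60 × 7.6) = 0.67 × 4.5600 = 3.0552
Higher: delay to age 3 (3.0552).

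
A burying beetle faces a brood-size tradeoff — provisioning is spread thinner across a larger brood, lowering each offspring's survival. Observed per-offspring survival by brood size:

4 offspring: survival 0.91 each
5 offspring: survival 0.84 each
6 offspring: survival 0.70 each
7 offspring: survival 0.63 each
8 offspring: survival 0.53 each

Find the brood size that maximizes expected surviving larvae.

Expected surviving larvae = c × s(c):
  c=4: 4 × 0.91 = 3.640
  c=5: 5 × 0.84 = 4.200
  c=6: 6 × 0.70 = 4.200
  c=7: 7 × 0.63 = 4.410
  c=8: 8 × 0.53 = 4.240
Maximum at c = 7 (4.410 surviving larvae).

7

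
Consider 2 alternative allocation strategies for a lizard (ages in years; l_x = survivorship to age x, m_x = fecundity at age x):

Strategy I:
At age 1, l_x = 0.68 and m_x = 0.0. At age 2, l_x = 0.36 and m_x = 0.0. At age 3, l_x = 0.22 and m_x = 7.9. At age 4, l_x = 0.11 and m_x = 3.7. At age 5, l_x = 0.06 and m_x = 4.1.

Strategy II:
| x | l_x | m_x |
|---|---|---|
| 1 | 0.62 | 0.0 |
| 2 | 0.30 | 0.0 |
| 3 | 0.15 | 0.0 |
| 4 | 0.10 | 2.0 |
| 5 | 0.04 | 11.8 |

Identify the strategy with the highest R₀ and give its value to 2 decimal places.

Strategy I: R₀ = 0.68×0.0 + 0.36×0.0 + 0.22×7.9 + 0.11×3.7 + 0.06×4.1 = 2.3910
Strategy II: R₀ = 0.62×0.0 + 0.30×0.0 + 0.15×0.0 + 0.10×2.0 + 0.04×11.8 = 0.6720
Highest R₀: strategy I with 2.3910.

2.39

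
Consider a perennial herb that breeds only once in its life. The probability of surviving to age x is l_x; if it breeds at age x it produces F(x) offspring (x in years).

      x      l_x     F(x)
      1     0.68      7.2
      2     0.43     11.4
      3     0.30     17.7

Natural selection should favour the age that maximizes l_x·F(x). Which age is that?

Expected offspring if breeding at age x = l_x × F(x):
  age 1: 0.68 × 7.2 = 4.896
  age 2: 0.43 × 11.4 = 4.902
  age 3: 0.30 × 17.7 = 5.310
Maximum at age 3 (5.310).

3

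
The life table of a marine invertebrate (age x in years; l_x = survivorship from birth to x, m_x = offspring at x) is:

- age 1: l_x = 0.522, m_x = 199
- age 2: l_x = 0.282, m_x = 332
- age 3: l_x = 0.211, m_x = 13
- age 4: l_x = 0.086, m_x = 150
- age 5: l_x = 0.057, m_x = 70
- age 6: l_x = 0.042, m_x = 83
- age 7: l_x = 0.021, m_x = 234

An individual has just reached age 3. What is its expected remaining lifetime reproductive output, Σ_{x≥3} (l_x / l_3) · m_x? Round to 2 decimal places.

132.86

l_3 = 0.211. Conditional survival from age 3 to x is l_x / l_3.
  x=3: (0.211/0.211) × 13 = 13.0000
  x=4: (0.086/0.211) × 150 = 61.1374
  x=5: (0.057/0.211) × 70 = 18.9100
  x=6: (0.042/0.211) × 83 = 16.5213
  x=7: (0.021/0.211) × 234 = 23.2891
Sum = 13.0000 + 61.1374 + 18.9100 + 16.5213 + 23.2891 = 132.8578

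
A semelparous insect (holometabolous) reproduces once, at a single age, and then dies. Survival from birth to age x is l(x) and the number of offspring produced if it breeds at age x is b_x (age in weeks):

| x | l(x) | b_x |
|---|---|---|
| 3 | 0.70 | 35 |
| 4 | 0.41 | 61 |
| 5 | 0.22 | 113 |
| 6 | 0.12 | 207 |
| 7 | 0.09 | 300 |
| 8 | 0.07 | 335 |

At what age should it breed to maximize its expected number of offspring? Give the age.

Expected offspring if breeding at age x = l(x) × b_x:
  age 3: 0.70 × 35 = 24.500
  age 4: 0.41 × 61 = 25.010
  age 5: 0.22 × 113 = 24.860
  age 6: 0.12 × 207 = 24.840
  age 7: 0.09 × 300 = 27.000
  age 8: 0.07 × 335 = 23.450
Maximum at age 7 (27.000).

7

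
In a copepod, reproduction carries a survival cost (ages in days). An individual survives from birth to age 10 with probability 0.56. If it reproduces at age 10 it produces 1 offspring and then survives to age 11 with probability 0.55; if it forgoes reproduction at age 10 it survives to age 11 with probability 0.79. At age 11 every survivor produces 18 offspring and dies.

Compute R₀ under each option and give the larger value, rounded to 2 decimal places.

7.96

breed at age 10: R₀ = 0.56 × (1 + 0.55 × 18) = 0.56 × 10.9000 = 6.1040
delay to age 11: R₀ = 0.56 × (0.79 × 18) = 0.56 × 14.2200 = 7.9632
Higher: delay to age 11 (7.9632).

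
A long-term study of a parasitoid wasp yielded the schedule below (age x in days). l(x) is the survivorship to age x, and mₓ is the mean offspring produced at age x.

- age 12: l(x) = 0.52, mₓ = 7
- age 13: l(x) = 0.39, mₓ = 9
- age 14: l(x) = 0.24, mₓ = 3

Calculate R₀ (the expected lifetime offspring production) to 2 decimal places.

7.87

R₀ = Σ l(x) mₓ:
  age 12: 0.52 × 7 = 3.6400
  age 13: 0.39 × 9 = 3.5100
  age 14: 0.24 × 3 = 0.7200
R₀ = 3.6400 + 3.5100 + 0.7200 = 7.8700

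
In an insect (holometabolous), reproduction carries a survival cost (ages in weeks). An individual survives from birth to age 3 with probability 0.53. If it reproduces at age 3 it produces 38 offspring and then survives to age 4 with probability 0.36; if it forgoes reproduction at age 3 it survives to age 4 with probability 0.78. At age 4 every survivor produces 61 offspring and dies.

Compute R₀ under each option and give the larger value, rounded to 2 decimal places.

breed at age 3: R₀ = 0.53 × (38 + 0.36 × 61) = 0.53 × 59.9600 = 31.7788
delay to age 4: R₀ = 0.53 × (0.78 × 61) = 0.53 × 47.5800 = 25.2174
Higher: breed at age 3 (31.7788).

31.78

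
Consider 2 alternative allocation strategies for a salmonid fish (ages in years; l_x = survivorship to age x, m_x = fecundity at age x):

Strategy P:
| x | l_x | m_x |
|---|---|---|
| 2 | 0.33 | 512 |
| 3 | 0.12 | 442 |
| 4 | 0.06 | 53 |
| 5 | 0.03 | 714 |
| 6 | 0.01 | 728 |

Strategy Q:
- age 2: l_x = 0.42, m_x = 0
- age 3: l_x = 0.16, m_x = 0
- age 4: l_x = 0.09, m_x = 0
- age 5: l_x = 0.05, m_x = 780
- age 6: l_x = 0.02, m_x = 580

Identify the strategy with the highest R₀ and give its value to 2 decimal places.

253.88

Strategy P: R₀ = 0.33×512 + 0.12×442 + 0.06×53 + 0.03×714 + 0.01×728 = 253.8800
Strategy Q: R₀ = 0.42×0 + 0.16×0 + 0.09×0 + 0.05×780 + 0.02×580 = 50.6000
Highest R₀: strategy P with 253.8800.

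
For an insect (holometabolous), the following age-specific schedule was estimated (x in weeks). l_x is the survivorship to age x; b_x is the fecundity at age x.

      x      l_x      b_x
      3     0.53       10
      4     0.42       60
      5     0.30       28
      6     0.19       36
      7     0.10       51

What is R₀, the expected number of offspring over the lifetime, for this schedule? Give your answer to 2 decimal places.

R₀ = Σ l_x b_x:
  age 3: 0.53 × 10 = 5.3000
  age 4: 0.42 × 60 = 25.2000
  age 5: 0.30 × 28 = 8.4000
  age 6: 0.19 × 36 = 6.8400
  age 7: 0.10 × 51 = 5.1000
R₀ = 5.3000 + 25.2000 + 8.4000 + 6.8400 + 5.1000 = 50.8400

50.84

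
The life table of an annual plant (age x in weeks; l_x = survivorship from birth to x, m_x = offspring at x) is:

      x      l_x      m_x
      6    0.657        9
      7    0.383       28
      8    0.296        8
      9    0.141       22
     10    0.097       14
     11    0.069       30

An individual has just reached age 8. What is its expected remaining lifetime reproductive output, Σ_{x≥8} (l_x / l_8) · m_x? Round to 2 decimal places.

l_8 = 0.296. Conditional survival from age 8 to x is l_x / l_8.
  x=8: (0.296/0.296) × 8 = 8.0000
  x=9: (0.141/0.296) × 22 = 10.4797
  x=10: (0.097/0.296) × 14 = 4.5878
  x=11: (0.069/0.296) × 30 = 6.9932
Sum = 8.0000 + 10.4797 + 4.5878 + 6.9932 = 30.0608

30.06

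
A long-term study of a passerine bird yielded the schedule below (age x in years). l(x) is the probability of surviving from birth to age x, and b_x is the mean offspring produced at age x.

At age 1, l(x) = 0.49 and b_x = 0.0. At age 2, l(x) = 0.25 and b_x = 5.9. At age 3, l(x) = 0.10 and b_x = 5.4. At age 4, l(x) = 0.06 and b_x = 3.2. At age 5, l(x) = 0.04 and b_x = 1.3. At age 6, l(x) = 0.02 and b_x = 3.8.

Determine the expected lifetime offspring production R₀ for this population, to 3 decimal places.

2.335

R₀ = Σ l(x) b_x:
  age 1: 0.49 × 0.0 = 0.0000
  age 2: 0.25 × 5.9 = 1.4750
  age 3: 0.10 × 5.4 = 0.5400
  age 4: 0.06 × 3.2 = 0.1920
  age 5: 0.04 × 1.3 = 0.0520
  age 6: 0.02 × 3.8 = 0.0760
R₀ = 0.0000 + 1.4750 + 0.5400 + 0.1920 + 0.0520 + 0.0760 = 2.3350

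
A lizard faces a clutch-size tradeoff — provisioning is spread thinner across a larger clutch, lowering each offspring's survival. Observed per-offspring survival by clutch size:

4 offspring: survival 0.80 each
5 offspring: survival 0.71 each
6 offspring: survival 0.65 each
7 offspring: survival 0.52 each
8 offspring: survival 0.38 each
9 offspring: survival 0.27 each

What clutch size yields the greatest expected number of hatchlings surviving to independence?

6

Expected hatchlings surviving to independence = c × s(c):
  c=4: 4 × 0.80 = 3.200
  c=5: 5 × 0.71 = 3.550
  c=6: 6 × 0.65 = 3.900
  c=7: 7 × 0.52 = 3.640
  c=8: 8 × 0.38 = 3.040
  c=9: 9 × 0.27 = 2.430
Maximum at c = 6 (3.900 hatchlings surviving to independence).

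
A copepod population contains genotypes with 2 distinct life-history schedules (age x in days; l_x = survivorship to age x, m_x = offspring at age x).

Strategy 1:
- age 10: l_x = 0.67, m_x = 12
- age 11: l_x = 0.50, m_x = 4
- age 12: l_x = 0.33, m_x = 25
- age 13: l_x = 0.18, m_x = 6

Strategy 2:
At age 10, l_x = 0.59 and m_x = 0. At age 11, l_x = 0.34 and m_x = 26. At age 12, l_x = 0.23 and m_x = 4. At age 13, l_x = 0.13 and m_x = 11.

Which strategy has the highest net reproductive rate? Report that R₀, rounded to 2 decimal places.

Strategy 1: R₀ = 0.67×12 + 0.50×4 + 0.33×25 + 0.18×6 = 19.3700
Strategy 2: R₀ = 0.59×0 + 0.34×26 + 0.23×4 + 0.13×11 = 11.1900
Highest R₀: strategy 1 with 19.3700.

19.37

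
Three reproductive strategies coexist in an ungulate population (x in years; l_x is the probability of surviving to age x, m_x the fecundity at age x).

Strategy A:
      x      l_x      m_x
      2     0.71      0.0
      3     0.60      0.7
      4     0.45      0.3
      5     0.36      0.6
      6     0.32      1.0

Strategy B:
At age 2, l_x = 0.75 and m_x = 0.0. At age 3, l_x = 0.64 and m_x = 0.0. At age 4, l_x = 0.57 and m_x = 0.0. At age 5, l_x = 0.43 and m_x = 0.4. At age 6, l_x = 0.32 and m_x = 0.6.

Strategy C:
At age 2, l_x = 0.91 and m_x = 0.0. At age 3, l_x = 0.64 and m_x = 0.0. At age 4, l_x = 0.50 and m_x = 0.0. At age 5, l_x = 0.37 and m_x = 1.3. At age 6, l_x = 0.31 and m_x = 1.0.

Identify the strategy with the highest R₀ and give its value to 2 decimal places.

Strategy A: R₀ = 0.71×0.0 + 0.60×0.7 + 0.45×0.3 + 0.36×0.6 + 0.32×1.0 = 1.0910
Strategy B: R₀ = 0.75×0.0 + 0.64×0.0 + 0.57×0.0 + 0.43×0.4 + 0.32×0.6 = 0.3640
Strategy C: R₀ = 0.91×0.0 + 0.64×0.0 + 0.50×0.0 + 0.37×1.3 + 0.31×1.0 = 0.7910
Highest R₀: strategy A with 1.0910.

1.09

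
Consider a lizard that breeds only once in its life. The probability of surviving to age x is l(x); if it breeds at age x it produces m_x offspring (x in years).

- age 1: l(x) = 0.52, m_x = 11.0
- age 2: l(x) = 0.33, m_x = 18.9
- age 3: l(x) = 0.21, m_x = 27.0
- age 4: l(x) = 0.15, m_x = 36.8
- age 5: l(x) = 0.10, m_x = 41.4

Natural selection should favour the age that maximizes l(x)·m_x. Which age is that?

Expected offspring if breeding at age x = l(x) × m_x:
  age 1: 0.52 × 11.0 = 5.720
  age 2: 0.33 × 18.9 = 6.237
  age 3: 0.21 × 27.0 = 5.670
  age 4: 0.15 × 36.8 = 5.520
  age 5: 0.10 × 41.4 = 4.140
Maximum at age 2 (6.237).

2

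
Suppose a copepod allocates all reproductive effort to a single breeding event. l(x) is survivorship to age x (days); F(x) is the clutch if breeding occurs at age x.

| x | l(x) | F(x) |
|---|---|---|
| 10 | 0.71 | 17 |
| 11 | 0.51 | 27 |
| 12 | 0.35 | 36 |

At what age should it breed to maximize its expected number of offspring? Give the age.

11

Expected offspring if breeding at age x = l(x) × F(x):
  age 10: 0.71 × 17 = 12.070
  age 11: 0.51 × 27 = 13.770
  age 12: 0.35 × 36 = 12.600
Maximum at age 11 (13.770).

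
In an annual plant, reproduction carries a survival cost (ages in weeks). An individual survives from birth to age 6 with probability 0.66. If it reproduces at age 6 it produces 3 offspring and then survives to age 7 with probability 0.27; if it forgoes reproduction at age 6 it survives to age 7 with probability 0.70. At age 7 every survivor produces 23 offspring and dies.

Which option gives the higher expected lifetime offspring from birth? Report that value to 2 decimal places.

10.63

breed at age 6: R₀ = 0.66 × (3 + 0.27 × 23) = 0.66 × 9.2100 = 6.0786
delay to age 7: R₀ = 0.66 × (0.70 × 23) = 0.66 × 16.1000 = 10.6260
Higher: delay to age 7 (10.6260).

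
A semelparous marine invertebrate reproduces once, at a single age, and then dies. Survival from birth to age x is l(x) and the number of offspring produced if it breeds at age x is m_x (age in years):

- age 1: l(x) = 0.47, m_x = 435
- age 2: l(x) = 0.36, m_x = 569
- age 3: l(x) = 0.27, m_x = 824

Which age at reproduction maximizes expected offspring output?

3

Expected offspring if breeding at age x = l(x) × m_x:
  age 1: 0.47 × 435 = 204.450
  age 2: 0.36 × 569 = 204.840
  age 3: 0.27 × 824 = 222.480
Maximum at age 3 (222.480).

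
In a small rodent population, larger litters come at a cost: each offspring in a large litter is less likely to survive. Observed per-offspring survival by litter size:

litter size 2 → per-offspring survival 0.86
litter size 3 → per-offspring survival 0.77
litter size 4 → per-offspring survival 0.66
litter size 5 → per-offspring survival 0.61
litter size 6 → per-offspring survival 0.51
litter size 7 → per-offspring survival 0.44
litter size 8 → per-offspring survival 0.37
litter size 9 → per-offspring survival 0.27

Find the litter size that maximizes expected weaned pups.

Expected weaned pups = c × s(c):
  c=2: 2 × 0.86 = 1.720
  c=3: 3 × 0.77 = 2.310
  c=4: 4 × 0.66 = 2.640
  c=5: 5 × 0.61 = 3.050
  c=6: 6 × 0.51 = 3.060
  c=7: 7 × 0.44 = 3.080
  c=8: 8 × 0.37 = 2.960
  c=9: 9 × 0.27 = 2.430
Maximum at c = 7 (3.080 weaned pups).

7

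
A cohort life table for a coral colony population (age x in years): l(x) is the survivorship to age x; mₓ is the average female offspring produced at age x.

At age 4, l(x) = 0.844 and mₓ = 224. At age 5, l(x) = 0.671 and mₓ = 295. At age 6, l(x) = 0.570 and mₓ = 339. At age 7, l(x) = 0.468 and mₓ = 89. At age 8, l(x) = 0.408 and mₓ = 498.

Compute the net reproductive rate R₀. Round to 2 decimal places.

825.07

R₀ = Σ l(x) mₓ:
  age 4: 0.844 × 224 = 189.0560
  age 5: 0.671 × 295 = 197.9450
  age 6: 0.570 × 339 = 193.2300
  age 7: 0.468 × 89 = 41.6520
  age 8: 0.408 × 498 = 203.1840
R₀ = 189.0560 + 197.9450 + 193.2300 + 41.6520 + 203.1840 = 825.0670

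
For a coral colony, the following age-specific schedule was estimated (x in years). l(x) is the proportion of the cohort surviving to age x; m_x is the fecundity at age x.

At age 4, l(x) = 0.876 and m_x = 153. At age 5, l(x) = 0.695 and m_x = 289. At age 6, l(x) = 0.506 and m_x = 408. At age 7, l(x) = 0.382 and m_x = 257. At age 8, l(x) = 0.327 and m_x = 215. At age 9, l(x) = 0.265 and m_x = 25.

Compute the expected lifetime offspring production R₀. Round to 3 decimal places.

716.435

R₀ = Σ l(x) m_x:
  age 4: 0.876 × 153 = 134.0280
  age 5: 0.695 × 289 = 200.8550
  age 6: 0.506 × 408 = 206.4480
  age 7: 0.382 × 257 = 98.1740
  age 8: 0.327 × 215 = 70.3050
  age 9: 0.265 × 25 = 6.6250
R₀ = 134.0280 + 200.8550 + 206.4480 + 98.1740 + 70.3050 + 6.6250 = 716.4350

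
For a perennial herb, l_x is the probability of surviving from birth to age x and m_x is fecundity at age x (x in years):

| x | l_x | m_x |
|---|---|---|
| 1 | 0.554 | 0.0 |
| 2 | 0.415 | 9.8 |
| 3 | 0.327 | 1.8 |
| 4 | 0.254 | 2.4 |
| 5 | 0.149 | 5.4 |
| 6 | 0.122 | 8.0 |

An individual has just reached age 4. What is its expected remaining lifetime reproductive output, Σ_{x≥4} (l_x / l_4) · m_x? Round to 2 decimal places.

9.41

l_4 = 0.254. Conditional survival from age 4 to x is l_x / l_4.
  x=4: (0.254/0.254) × 2.4 = 2.4000
  x=5: (0.149/0.254) × 5.4 = 3.1677
  x=6: (0.122/0.254) × 8.0 = 3.8425
Sum = 2.4000 + 3.1677 + 3.8425 = 9.4102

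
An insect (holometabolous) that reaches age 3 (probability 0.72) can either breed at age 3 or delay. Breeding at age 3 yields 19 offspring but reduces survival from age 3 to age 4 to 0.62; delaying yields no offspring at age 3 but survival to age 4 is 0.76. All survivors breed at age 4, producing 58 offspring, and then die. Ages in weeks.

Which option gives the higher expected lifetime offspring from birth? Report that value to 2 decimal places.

breed at age 3: R₀ = 0.72 × (19 + 0.62 × 58) = 0.72 × 54.9600 = 39.5712
delay to age 4: R₀ = 0.72 × (0.76 × 58) = 0.72 × 44.0800 = 31.7376
Higher: breed at age 3 (39.5712).

39.57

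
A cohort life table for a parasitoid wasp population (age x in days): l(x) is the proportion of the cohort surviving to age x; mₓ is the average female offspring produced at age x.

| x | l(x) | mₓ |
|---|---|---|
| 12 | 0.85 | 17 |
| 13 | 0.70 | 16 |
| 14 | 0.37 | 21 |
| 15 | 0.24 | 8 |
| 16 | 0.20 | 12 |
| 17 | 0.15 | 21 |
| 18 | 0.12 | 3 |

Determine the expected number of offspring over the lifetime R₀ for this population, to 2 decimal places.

41.25

R₀ = Σ l(x) mₓ:
  age 12: 0.85 × 17 = 14.4500
  age 13: 0.70 × 16 = 11.2000
  age 14: 0.37 × 21 = 7.7700
  age 15: 0.24 × 8 = 1.9200
  age 16: 0.20 × 12 = 2.4000
  age 17: 0.15 × 21 = 3.1500
  age 18: 0.12 × 3 = 0.3600
R₀ = 14.4500 + 11.2000 + 7.7700 + 1.9200 + 2.4000 + 3.1500 + 0.3600 = 41.2500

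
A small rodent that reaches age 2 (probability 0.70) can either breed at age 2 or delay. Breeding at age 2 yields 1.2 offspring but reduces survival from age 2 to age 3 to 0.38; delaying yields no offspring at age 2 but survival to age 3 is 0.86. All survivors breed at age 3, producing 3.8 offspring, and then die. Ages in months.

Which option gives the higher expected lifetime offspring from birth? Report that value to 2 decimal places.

2.29

breed at age 2: R₀ = 0.70 × (1.2 + 0.38 × 3.8) = 0.70 × 2.6440 = 1.8508
delay to age 3: R₀ = 0.70 × (0.86 × 3.8) = 0.70 × 3.2680 = 2.2876
Higher: delay to age 3 (2.2876).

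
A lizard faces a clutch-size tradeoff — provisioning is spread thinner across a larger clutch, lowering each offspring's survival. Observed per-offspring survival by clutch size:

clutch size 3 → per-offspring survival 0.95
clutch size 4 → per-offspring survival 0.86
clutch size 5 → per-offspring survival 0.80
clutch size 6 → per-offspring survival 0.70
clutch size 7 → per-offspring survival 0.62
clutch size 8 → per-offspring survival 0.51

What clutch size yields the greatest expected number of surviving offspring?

7

Expected surviving offspring = c × s(c):
  c=3: 3 × 0.95 = 2.850
  c=4: 4 × 0.86 = 3.440
  c=5: 5 × 0.80 = 4.000
  c=6: 6 × 0.70 = 4.200
  c=7: 7 × 0.62 = 4.340
  c=8: 8 × 0.51 = 4.080
Maximum at c = 7 (4.340 surviving offspring).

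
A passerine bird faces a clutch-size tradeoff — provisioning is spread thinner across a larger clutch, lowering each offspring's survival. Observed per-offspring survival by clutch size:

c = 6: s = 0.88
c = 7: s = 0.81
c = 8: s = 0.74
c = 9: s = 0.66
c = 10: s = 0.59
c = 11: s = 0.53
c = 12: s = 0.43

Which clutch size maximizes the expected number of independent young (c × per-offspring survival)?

9

Expected independent young = c × s(c):
  c=6: 6 × 0.88 = 5.280
  c=7: 7 × 0.81 = 5.670
  c=8: 8 × 0.74 = 5.920
  c=9: 9 × 0.66 = 5.940
  c=10: 10 × 0.59 = 5.900
  c=11: 11 × 0.53 = 5.830
  c=12: 12 × 0.43 = 5.160
Maximum at c = 9 (5.940 independent young).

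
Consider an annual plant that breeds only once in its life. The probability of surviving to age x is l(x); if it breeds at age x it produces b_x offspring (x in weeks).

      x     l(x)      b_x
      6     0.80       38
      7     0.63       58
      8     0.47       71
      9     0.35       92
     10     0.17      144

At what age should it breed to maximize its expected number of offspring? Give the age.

Expected offspring if breeding at age x = l(x) × b_x:
  age 6: 0.80 × 38 = 30.400
  age 7: 0.63 × 58 = 36.540
  age 8: 0.47 × 71 = 33.370
  age 9: 0.35 × 92 = 32.200
  age 10: 0.17 × 144 = 24.480
Maximum at age 7 (36.540).

7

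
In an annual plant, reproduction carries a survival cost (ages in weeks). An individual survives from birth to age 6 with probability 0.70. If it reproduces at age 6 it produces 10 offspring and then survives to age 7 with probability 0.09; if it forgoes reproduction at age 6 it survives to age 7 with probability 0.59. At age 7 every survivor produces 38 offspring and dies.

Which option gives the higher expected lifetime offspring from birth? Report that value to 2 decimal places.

15.69

breed at age 6: R₀ = 0.70 × (10 + 0.09 × 38) = 0.70 × 13.4200 = 9.3940
delay to age 7: R₀ = 0.70 × (0.59 × 38) = 0.70 × 22.4200 = 15.6940
Higher: delay to age 7 (15.6940).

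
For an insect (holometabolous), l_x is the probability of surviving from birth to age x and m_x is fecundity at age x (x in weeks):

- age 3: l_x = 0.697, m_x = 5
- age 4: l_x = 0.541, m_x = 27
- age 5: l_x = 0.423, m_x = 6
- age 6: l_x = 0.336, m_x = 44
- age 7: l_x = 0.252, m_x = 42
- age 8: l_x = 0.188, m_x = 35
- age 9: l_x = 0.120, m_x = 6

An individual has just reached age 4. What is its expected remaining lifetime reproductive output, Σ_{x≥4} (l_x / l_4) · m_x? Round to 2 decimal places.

l_4 = 0.541. Conditional survival from age 4 to x is l_x / l_4.
  x=4: (0.541/0.541) × 27 = 27.0000
  x=5: (0.423/0.541) × 6 = 4.6913
  x=6: (0.336/0.541) × 44 = 27.3272
  x=7: (0.252/0.541) × 42 = 19.5638
  x=8: (0.188/0.541) × 35 = 12.1627
  x=9: (0.120/0.541) × 6 = 1.3309
Sum = 27.0000 + 4.6913 + 27.3272 + 19.5638 + 12.1627 + 1.3309 = 92.0758

92.08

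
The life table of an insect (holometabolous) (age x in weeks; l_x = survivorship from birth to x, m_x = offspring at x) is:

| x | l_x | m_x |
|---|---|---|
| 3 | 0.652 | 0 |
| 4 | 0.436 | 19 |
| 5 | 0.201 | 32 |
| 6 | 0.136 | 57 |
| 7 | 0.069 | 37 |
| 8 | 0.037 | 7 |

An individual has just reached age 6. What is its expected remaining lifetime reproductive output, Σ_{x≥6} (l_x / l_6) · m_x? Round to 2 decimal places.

77.68

l_6 = 0.136. Conditional survival from age 6 to x is l_x / l_6.
  x=6: (0.136/0.136) × 57 = 57.0000
  x=7: (0.069/0.136) × 37 = 18.7721
  x=8: (0.037/0.136) × 7 = 1.9044
Sum = 57.0000 + 18.7721 + 1.9044 = 77.6765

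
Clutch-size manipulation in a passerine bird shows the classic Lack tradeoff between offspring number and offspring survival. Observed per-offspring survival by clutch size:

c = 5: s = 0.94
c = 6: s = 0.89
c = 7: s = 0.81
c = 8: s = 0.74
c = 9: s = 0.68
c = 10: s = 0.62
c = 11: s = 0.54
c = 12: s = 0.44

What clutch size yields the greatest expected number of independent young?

Expected independent young = c × s(c):
  c=5: 5 × 0.94 = 4.700
  c=6: 6 × 0.89 = 5.340
  c=7: 7 × 0.81 = 5.670
  c=8: 8 × 0.74 = 5.920
  c=9: 9 × 0.68 = 6.120
  c=10: 10 × 0.62 = 6.200
  c=11: 11 × 0.54 = 5.940
  c=12: 12 × 0.44 = 5.280
Maximum at c = 10 (6.200 independent young).

10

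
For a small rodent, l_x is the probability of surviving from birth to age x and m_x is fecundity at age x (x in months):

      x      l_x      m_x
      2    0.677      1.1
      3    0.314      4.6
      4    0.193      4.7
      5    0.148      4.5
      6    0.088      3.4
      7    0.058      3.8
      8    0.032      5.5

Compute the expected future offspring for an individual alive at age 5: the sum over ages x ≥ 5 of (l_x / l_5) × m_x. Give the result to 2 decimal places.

9.20

l_5 = 0.148. Conditional survival from age 5 to x is l_x / l_5.
  x=5: (0.148/0.148) × 4.5 = 4.5000
  x=6: (0.088/0.148) × 3.4 = 2.0216
  x=7: (0.058/0.148) × 3.8 = 1.4892
  x=8: (0.032/0.148) × 5.5 = 1.1892
Sum = 4.5000 + 2.0216 + 1.4892 + 1.1892 = 9.2000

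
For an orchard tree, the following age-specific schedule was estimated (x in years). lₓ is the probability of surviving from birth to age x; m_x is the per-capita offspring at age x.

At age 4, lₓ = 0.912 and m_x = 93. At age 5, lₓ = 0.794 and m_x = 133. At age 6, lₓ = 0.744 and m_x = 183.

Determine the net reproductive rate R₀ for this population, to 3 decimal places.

326.570

R₀ = Σ lₓ m_x:
  age 4: 0.912 × 93 = 84.8160
  age 5: 0.794 × 133 = 105.6020
  age 6: 0.744 × 183 = 136.1520
R₀ = 84.8160 + 105.6020 + 136.1520 = 326.5700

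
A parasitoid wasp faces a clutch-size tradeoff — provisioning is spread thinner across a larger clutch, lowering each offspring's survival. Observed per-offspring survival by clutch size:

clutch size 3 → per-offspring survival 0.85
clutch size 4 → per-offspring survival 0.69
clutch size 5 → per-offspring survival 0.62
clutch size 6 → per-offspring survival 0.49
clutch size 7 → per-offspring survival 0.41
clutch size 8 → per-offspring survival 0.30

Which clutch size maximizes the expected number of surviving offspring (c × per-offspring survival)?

Expected surviving offspring = c × s(c):
  c=3: 3 × 0.85 = 2.550
  c=4: 4 × 0.69 = 2.760
  c=5: 5 × 0.62 = 3.100
  c=6: 6 × 0.49 = 2.940
  c=7: 7 × 0.41 = 2.870
  c=8: 8 × 0.30 = 2.400
Maximum at c = 5 (3.100 surviving offspring).

5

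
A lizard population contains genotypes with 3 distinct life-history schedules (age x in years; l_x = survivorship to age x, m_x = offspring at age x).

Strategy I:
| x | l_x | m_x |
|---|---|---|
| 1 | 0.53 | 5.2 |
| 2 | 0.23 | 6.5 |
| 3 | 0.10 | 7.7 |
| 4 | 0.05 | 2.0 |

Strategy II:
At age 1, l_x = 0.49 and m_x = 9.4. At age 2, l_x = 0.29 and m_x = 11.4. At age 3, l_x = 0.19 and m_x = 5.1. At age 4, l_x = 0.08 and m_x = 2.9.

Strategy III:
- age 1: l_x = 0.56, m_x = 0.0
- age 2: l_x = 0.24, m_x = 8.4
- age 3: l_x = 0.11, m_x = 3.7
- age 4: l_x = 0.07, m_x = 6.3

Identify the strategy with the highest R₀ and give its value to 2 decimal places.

9.11

Strategy I: R₀ = 0.53×5.2 + 0.23×6.5 + 0.10×7.7 + 0.05×2.0 = 5.1210
Strategy II: R₀ = 0.49×9.4 + 0.29×11.4 + 0.19×5.1 + 0.08×2.9 = 9.1130
Strategy III: R₀ = 0.56×0.0 + 0.24×8.4 + 0.11×3.7 + 0.07×6.3 = 2.8640
Highest R₀: strategy II with 9.1130.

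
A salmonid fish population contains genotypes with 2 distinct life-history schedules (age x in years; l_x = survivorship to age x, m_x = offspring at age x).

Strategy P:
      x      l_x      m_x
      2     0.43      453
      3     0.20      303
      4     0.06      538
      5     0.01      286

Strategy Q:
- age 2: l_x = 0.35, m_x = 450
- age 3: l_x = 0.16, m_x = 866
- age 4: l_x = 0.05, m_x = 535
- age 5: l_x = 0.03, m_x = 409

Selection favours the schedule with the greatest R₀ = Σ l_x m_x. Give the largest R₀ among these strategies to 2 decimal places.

335.08

Strategy P: R₀ = 0.43×453 + 0.20×303 + 0.06×538 + 0.01×286 = 290.5300
Strategy Q: R₀ = 0.35×450 + 0.16×866 + 0.05×535 + 0.03×409 = 335.0800
Highest R₀: strategy Q with 335.0800.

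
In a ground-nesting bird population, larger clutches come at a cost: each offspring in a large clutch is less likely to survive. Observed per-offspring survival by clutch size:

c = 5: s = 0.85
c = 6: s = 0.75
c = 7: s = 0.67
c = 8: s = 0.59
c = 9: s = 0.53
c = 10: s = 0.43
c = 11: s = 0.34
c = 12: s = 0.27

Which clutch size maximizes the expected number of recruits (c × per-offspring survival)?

Expected recruits = c × s(c):
  c=5: 5 × 0.85 = 4.250
  c=6: 6 × 0.75 = 4.500
  c=7: 7 × 0.67 = 4.690
  c=8: 8 × 0.59 = 4.720
  c=9: 9 × 0.53 = 4.770
  c=10: 10 × 0.43 = 4.300
  c=11: 11 × 0.34 = 3.740
  c=12: 12 × 0.27 = 3.240
Maximum at c = 9 (4.770 recruits).

9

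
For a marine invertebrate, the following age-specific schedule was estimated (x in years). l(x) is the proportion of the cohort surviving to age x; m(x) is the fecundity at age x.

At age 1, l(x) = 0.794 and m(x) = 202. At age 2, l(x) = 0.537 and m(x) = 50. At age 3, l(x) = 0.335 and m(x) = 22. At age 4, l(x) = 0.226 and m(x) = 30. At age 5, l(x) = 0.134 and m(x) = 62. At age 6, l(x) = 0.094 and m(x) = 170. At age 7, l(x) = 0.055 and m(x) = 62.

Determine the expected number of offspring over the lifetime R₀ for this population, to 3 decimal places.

R₀ = Σ l(x) m(x):
  age 1: 0.794 × 202 = 160.3880
  age 2: 0.537 × 50 = 26.8500
  age 3: 0.335 × 22 = 7.3700
  age 4: 0.226 × 30 = 6.7800
  age 5: 0.134 × 62 = 8.3080
  age 6: 0.094 × 170 = 15.9800
  age 7: 0.055 × 62 = 3.4100
R₀ = 160.3880 + 26.8500 + 7.3700 + 6.7800 + 8.3080 + 15.9800 + 3.4100 = 229.0860

229.086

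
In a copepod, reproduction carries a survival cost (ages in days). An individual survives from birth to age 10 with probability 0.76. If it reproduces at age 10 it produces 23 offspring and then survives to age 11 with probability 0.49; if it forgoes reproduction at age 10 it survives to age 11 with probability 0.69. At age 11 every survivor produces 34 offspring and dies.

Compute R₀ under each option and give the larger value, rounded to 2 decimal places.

breed at age 10: R₀ = 0.76 × (23 + 0.49 × 34) = 0.76 × 39.6600 = 30.1416
delay to age 11: R₀ = 0.76 × (0.69 × 34) = 0.76 × 23.4600 = 17.8296
Higher: breed at age 10 (30.1416).

30.14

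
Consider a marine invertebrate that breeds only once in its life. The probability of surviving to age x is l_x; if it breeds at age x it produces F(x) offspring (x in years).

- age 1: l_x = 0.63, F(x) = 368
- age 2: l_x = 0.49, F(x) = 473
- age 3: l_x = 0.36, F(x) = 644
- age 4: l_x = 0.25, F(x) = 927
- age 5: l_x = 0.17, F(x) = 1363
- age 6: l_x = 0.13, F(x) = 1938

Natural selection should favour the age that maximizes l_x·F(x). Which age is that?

6

Expected offspring if breeding at age x = l_x × F(x):
  age 1: 0.63 × 368 = 231.840
  age 2: 0.49 × 473 = 231.770
  age 3: 0.36 × 644 = 231.840
  age 4: 0.25 × 927 = 231.750
  age 5: 0.17 × 1363 = 231.710
  age 6: 0.13 × 1938 = 251.940
Maximum at age 6 (251.940).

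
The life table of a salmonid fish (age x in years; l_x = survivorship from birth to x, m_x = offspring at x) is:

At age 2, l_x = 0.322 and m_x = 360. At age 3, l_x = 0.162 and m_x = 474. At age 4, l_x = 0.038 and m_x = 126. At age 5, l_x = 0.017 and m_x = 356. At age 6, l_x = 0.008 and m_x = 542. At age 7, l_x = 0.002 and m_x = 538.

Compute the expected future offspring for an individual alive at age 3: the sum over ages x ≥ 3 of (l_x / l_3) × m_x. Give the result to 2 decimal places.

l_3 = 0.162. Conditional survival from age 3 to x is l_x / l_3.
  x=3: (0.162/0.162) × 474 = 474.0000
  x=4: (0.038/0.162) × 126 = 29.5556
  x=5: (0.017/0.162) × 356 = 37.3580
  x=6: (0.008/0.162) × 542 = 26.7654
  x=7: (0.002/0.162) × 538 = 6.6420
Sum = 474.0000 + 29.5556 + 37.3580 + 26.7654 + 6.6420 = 574.3210

574.32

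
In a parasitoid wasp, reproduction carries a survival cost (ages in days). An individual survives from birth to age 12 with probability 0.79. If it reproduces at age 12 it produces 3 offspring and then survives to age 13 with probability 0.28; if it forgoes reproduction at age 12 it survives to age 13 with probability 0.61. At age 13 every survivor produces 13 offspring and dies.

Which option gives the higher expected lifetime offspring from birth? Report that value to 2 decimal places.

breed at age 12: R₀ = 0.79 × (3 + 0.28 × 13) = 0.79 × 6.6400 = 5.2456
delay to age 13: R₀ = 0.79 × (0.61 × 13) = 0.79 × 7.9300 = 6.2647
Higher: delay to age 13 (6.2647).

6.26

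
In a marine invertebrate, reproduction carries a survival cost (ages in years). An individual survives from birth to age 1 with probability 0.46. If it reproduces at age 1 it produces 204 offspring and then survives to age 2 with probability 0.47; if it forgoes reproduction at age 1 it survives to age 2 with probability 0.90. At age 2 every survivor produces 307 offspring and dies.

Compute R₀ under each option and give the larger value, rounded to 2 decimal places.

breed at age 1: R₀ = 0.46 × (204 + 0.47 × 307) = 0.46 × 348.2900 = 160.2134
delay to age 2: R₀ = 0.46 × (0.90 × 307) = 0.46 × 276.3000 = 127.0980
Higher: breed at age 1 (160.2134).

160.21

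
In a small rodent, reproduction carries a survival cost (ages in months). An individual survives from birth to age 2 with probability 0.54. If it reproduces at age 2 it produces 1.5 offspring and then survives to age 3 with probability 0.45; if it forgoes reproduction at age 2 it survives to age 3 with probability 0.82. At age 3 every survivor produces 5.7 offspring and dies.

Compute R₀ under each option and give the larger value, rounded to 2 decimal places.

2.52

breed at age 2: R₀ = 0.54 × (1.5 + 0.45 × 5.7) = 0.54 × 4.0650 = 2.1951
delay to age 3: R₀ = 0.54 × (0.82 × 5.7) = 0.54 × 4.6740 = 2.5240
Higher: delay to age 3 (2.5240).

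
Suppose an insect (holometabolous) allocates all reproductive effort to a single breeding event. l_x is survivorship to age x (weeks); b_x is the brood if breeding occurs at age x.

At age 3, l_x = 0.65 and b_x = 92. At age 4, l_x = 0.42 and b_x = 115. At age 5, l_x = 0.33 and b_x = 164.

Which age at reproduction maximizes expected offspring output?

3

Expected offspring if breeding at age x = l_x × b_x:
  age 3: 0.65 × 92 = 59.800
  age 4: 0.42 × 115 = 48.300
  age 5: 0.33 × 164 = 54.120
Maximum at age 3 (59.800).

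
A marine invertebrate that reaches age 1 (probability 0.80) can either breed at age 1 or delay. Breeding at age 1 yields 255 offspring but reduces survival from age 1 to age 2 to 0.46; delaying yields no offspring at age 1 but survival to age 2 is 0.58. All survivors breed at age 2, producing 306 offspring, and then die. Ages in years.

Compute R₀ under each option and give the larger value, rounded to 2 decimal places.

breed at age 1: R₀ = 0.80 × (255 + 0.46 × 306) = 0.80 × 395.7600 = 316.6080
delay to age 2: R₀ = 0.80 × (0.58 × 306) = 0.80 × 177.4800 = 141.9840
Higher: breed at age 1 (316.6080).

316.61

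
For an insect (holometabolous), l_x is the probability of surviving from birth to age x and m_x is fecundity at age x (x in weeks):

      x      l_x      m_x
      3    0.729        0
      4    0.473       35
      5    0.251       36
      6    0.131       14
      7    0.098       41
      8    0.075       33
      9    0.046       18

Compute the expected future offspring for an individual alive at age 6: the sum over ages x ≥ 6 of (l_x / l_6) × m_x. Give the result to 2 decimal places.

l_6 = 0.131. Conditional survival from age 6 to x is l_x / l_6.
  x=6: (0.131/0.131) × 14 = 14.0000
  x=7: (0.098/0.131) × 41 = 30.6718
  x=8: (0.075/0.131) × 33 = 18.8931
  x=9: (0.046/0.131) × 18 = 6.3206
Sum = 14.0000 + 30.6718 + 18.8931 + 6.3206 = 69.8855

69.89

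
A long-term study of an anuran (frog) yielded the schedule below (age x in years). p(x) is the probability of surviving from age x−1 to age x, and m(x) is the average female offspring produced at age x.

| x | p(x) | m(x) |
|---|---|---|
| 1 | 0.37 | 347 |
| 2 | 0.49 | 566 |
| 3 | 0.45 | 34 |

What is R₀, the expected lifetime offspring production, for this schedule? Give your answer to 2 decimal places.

233.78

Survivorship from birth: l_x = p_1·p_2·…·p_x.
  l_1 = 0.37000
  l_2 = 0.18130
  l_3 = 0.08158
R₀ = Σ l_x m(x):
  age 1: 0.37000 × 347 = 128.3900
  age 2: 0.18130 × 566 = 102.6158
  age 3: 0.08158 × 34 = 2.7737
R₀ = 128.3900 + 102.6158 + 2.7737 = 233.7795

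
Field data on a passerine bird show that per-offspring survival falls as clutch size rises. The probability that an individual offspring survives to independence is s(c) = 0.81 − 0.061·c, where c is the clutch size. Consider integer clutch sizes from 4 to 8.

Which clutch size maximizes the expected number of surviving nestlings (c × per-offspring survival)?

7

Expected surviving nestlings = c × s(c):
  c=4: 4 × 0.566 = 2.264
  c=5: 5 × 0.505 = 2.525
  c=6: 6 × 0.444 = 2.664
  c=7: 7 × 0.383 = 2.681
  c=8: 8 × 0.322 = 2.576
Maximum at c = 7 (2.681 surviving nestlings).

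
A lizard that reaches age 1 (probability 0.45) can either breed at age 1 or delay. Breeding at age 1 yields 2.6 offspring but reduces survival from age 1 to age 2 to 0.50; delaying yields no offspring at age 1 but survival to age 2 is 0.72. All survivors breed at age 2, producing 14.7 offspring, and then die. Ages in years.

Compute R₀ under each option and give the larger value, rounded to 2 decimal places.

4.76

breed at age 1: R₀ = 0.45 × (2.6 + 0.50 × 14.7) = 0.45 × 9.9500 = 4.4775
delay to age 2: R₀ = 0.45 × (0.72 × 14.7) = 0.45 × 10.5840 = 4.7628
Higher: delay to age 2 (4.7628).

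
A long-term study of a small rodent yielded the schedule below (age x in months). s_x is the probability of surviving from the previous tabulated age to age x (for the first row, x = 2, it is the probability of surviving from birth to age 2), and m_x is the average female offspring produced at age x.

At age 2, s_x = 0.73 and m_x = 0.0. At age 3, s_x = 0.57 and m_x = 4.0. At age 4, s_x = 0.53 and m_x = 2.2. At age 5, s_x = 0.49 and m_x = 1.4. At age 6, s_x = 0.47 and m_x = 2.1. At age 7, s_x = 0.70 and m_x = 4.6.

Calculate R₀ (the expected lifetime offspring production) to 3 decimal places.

2.571

Survivorship from birth: l_x = s_2·s_3·…·s_x.
  l_2 = 0.73000
  l_3 = 0.41610
  l_4 = 0.22053
  l_5 = 0.10806
  l_6 = 0.05079
  l_7 = 0.03555
R₀ = Σ l_x m_x:
  age 2: 0.73000 × 0.0 = 0.0000
  age 3: 0.41610 × 4.0 = 1.6644
  age 4: 0.22053 × 2.2 = 0.4852
  age 5: 0.10806 × 1.4 = 0.1513
  age 6: 0.05079 × 2.1 = 0.1067
  age 7: 0.03555 × 4.6 = 0.1635
R₀ = 0.0000 + 1.6644 + 0.4852 + 0.1513 + 0.1067 + 0.1635 = 2.5710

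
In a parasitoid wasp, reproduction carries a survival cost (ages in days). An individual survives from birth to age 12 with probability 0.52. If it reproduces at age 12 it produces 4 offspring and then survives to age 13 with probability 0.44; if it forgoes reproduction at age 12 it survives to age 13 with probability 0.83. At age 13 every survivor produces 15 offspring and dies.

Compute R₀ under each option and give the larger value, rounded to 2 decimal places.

breed at age 12: R₀ = 0.52 × (4 + 0.44 × 15) = 0.52 × 10.6000 = 5.5120
delay to age 13: R₀ = 0.52 × (0.83 × 15) = 0.52 × 12.4500 = 6.4740
Higher: delay to age 13 (6.4740).

6.47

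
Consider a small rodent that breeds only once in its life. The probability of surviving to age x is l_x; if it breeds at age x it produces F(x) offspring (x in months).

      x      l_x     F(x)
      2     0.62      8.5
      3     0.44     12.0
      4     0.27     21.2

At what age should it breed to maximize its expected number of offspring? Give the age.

Expected offspring if breeding at age x = l_x × F(x):
  age 2: 0.62 × 8.5 = 5.270
  age 3: 0.44 × 12.0 = 5.280
  age 4: 0.27 × 21.2 = 5.724
Maximum at age 4 (5.724).

4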